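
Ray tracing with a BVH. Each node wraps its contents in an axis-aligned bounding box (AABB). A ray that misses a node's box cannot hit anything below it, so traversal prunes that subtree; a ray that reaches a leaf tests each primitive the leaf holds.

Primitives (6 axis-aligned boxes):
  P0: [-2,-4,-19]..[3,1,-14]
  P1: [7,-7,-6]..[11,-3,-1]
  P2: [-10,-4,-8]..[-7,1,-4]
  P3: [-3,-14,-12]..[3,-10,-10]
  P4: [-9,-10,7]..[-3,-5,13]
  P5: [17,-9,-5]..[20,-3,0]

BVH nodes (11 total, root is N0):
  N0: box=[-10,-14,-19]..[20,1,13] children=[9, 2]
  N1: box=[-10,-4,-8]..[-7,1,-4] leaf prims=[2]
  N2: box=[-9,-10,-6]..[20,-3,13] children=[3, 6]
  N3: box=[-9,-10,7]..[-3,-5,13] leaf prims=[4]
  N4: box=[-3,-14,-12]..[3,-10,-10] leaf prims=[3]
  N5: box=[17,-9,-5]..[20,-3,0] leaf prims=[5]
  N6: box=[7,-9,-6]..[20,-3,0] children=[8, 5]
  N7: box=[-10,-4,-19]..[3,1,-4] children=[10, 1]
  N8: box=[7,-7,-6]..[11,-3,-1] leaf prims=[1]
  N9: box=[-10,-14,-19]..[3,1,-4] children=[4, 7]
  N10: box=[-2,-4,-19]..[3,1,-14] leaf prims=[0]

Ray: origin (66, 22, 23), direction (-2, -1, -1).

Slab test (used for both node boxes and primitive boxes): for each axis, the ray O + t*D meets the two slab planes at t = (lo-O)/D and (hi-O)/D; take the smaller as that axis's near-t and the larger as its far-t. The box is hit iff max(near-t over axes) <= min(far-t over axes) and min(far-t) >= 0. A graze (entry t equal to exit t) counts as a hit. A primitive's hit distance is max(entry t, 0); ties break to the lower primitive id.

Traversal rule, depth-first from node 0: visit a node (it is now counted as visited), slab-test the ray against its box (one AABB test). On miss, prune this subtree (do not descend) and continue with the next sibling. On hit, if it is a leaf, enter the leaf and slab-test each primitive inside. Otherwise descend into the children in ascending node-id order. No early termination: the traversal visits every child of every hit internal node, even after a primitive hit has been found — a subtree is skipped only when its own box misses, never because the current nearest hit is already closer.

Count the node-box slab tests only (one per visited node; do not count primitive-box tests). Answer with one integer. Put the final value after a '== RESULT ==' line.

Walk:
N0 x:[23,38] y:[21,36] z:[10,42] -> hit [23,36], descend [2, 9]
  N2 x:[23,75/2] y:[25,32] z:[10,29] -> hit [25,29], descend [3, 6]
    N3 x:[69/2,75/2] y:[27,32] z:[10,16] -> miss, prune
    N6 x:[23,59/2] y:[25,31] z:[23,29] -> hit [25,29], descend [5, 8]
      N5 x:[23,49/2] y:[25,31] z:[23,28] -> miss, prune
      N8 x:[55/2,59/2] y:[25,29] z:[24,29] -> hit [55/2,29] leaf, test {P1@t=55/2}
  N9 x:[63/2,38] y:[21,36] z:[27,42] -> hit [63/2,36], descend [4, 7]
    N4 x:[63/2,69/2] y:[32,36] z:[33,35] -> hit [33,69/2] leaf, test {P3@t=33}
    N7 x:[63/2,38] y:[21,26] z:[27,42] -> miss, prune

Summary -> nodes [0, 2, 3, 6, 5, 8, 9, 4, 7]; box-tests=9; leaf-entries=2; first=P1

== RESULT ==
9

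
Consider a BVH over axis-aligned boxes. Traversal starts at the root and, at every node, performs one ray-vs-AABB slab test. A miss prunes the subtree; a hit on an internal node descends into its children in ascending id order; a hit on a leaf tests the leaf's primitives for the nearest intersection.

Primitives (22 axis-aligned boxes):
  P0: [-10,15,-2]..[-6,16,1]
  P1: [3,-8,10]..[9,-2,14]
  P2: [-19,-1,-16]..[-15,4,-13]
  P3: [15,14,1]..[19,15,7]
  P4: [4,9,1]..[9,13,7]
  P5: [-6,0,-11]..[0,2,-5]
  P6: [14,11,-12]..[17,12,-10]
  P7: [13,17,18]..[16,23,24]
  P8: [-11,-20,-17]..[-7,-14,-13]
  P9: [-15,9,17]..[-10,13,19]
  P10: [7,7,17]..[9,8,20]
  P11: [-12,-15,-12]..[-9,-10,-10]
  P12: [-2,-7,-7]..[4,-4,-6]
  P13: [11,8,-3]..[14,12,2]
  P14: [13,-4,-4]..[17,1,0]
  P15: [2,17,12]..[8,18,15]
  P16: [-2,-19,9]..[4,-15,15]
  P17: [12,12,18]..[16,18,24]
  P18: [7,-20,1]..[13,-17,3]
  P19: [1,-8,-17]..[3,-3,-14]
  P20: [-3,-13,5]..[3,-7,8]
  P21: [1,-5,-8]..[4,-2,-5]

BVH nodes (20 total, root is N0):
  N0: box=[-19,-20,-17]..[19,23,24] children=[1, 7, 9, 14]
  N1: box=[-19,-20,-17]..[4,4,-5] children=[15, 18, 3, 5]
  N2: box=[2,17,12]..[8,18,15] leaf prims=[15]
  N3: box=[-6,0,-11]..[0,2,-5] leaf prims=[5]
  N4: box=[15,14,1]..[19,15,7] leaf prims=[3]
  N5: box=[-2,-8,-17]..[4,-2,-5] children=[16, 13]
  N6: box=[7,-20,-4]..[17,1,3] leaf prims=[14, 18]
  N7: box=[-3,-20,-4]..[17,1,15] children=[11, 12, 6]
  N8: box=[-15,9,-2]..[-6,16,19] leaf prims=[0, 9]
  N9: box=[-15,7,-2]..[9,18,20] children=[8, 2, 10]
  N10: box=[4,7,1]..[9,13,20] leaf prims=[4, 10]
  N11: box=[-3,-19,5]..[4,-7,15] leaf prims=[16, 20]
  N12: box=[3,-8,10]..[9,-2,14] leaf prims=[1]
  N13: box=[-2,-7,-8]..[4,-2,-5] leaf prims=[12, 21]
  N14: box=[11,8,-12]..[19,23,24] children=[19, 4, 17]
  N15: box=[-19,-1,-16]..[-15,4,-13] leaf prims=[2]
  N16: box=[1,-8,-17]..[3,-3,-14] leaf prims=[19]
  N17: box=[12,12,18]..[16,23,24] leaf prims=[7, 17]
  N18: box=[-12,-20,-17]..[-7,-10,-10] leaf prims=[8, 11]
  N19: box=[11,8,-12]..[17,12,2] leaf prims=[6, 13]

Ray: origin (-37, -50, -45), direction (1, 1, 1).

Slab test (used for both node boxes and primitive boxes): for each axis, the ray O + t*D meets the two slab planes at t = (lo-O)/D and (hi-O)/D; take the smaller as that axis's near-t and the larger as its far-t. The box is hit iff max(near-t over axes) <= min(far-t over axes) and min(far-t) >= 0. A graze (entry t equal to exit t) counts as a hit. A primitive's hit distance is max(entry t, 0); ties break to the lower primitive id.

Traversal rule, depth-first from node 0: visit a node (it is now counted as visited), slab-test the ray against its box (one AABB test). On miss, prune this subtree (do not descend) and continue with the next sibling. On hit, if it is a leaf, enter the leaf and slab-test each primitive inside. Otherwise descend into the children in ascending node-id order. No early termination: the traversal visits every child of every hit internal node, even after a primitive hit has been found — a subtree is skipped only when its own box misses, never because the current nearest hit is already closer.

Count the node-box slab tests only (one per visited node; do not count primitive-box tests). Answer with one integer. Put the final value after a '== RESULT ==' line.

Trace the traversal:
N0 x:[18,56] y:[30,73] z:[28,69] -> hit [30,56], descend [1, 7, 9, 14]
  N1 x:[18,41] y:[30,54] z:[28,40] -> hit [30,40], descend [3, 5, 15, 18]
    N3 x:[31,37] y:[50,52] z:[34,40] -> miss, prune
    N5 x:[35,41] y:[42,48] z:[28,40] -> miss, prune
    N15 x:[18,22] y:[49,54] z:[29,32] -> miss, prune
    N18 x:[25,30] y:[30,40] z:[28,35] -> hit [30,30] leaf, test {P8@t=30, P11(miss)}
  N7 x:[34,54] y:[30,51] z:[41,60] -> hit [41,51], descend [6, 11, 12]
    N6 x:[44,54] y:[30,51] z:[41,48] -> hit [44,48] leaf, test {P14(miss), P18(miss)}
    N11 x:[34,41] y:[31,43] z:[50,60] -> miss, prune
    N12 x:[40,46] y:[42,48] z:[55,59] -> miss, prune
  N9 x:[22,46] y:[57,68] z:[43,65] -> miss, prune
  N14 x:[48,56] y:[58,73] z:[33,69] -> miss, prune

order=[0, 1, 3, 5, 15, 18, 7, 6, 11, 12, 9, 14]  |boxes|=12  |leaves|=2  hit=P8

== RESULT ==
12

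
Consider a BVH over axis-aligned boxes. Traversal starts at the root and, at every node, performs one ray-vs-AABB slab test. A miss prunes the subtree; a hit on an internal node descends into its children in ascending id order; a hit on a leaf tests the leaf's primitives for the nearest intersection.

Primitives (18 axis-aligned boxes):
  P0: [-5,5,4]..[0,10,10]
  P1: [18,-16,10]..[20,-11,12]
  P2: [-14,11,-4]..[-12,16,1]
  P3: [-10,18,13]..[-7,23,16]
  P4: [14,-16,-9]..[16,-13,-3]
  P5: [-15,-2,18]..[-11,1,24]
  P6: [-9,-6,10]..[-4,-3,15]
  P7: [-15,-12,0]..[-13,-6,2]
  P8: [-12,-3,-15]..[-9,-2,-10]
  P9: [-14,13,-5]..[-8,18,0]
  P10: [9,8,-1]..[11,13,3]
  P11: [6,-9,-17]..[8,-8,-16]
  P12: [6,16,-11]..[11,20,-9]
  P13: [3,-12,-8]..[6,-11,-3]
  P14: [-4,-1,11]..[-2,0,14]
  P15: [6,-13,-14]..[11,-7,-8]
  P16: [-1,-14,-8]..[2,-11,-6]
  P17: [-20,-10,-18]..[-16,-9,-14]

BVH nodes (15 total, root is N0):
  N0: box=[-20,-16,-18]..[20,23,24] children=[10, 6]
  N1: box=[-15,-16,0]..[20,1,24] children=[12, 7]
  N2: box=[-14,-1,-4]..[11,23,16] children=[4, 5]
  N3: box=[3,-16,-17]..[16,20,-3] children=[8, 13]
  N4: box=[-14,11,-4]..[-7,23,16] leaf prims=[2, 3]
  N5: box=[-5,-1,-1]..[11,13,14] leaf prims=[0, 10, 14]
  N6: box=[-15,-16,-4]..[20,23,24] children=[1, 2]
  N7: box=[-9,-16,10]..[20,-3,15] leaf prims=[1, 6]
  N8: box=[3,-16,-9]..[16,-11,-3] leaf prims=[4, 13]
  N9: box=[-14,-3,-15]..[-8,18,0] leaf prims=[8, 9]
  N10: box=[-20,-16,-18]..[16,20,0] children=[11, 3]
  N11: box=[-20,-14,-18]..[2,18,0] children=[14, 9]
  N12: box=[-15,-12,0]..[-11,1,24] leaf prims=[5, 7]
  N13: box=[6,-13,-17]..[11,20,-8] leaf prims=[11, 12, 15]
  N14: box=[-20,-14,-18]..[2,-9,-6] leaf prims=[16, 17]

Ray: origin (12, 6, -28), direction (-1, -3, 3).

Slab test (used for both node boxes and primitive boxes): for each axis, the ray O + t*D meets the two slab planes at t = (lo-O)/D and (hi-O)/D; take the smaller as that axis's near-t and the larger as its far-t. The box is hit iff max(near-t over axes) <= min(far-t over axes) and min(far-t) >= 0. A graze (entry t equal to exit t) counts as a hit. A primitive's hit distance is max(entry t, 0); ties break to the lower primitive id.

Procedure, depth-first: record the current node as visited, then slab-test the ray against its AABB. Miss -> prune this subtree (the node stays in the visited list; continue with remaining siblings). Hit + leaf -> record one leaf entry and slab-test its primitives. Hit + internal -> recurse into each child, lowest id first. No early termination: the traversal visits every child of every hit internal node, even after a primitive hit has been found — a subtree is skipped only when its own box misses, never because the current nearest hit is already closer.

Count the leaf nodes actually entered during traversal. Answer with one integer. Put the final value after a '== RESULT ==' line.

Walk:
N0 x:[-8,32] y:[-17/3,22/3] z:[10/3,52/3] -> hit [10/3,22/3], descend [6, 10]
  N6 x:[-8,27] y:[-17/3,22/3] z:[8,52/3] -> miss, prune
  N10 x:[-4,32] y:[-14/3,22/3] z:[10/3,28/3] -> hit [10/3,22/3], descend [3, 11]
    N3 x:[-4,9] y:[-14/3,22/3] z:[11/3,25/3] -> hit [11/3,22/3], descend [8, 13]
      N8 x:[-4,9] y:[17/3,22/3] z:[19/3,25/3] -> hit [19/3,22/3] leaf, test {P4(miss), P13(miss)}
      N13 x:[1,6] y:[-14/3,19/3] z:[11/3,20/3] -> hit [11/3,6] leaf, test {P11(miss), P12(miss), P15@t=14/3}
    N11 x:[10,32] y:[-4,20/3] z:[10/3,28/3] -> miss, prune

Visited [0, 6, 10, 3, 8, 13, 11]. Tests: 7 box, 2 leaf. Nearest: P15.

== RESULT ==
2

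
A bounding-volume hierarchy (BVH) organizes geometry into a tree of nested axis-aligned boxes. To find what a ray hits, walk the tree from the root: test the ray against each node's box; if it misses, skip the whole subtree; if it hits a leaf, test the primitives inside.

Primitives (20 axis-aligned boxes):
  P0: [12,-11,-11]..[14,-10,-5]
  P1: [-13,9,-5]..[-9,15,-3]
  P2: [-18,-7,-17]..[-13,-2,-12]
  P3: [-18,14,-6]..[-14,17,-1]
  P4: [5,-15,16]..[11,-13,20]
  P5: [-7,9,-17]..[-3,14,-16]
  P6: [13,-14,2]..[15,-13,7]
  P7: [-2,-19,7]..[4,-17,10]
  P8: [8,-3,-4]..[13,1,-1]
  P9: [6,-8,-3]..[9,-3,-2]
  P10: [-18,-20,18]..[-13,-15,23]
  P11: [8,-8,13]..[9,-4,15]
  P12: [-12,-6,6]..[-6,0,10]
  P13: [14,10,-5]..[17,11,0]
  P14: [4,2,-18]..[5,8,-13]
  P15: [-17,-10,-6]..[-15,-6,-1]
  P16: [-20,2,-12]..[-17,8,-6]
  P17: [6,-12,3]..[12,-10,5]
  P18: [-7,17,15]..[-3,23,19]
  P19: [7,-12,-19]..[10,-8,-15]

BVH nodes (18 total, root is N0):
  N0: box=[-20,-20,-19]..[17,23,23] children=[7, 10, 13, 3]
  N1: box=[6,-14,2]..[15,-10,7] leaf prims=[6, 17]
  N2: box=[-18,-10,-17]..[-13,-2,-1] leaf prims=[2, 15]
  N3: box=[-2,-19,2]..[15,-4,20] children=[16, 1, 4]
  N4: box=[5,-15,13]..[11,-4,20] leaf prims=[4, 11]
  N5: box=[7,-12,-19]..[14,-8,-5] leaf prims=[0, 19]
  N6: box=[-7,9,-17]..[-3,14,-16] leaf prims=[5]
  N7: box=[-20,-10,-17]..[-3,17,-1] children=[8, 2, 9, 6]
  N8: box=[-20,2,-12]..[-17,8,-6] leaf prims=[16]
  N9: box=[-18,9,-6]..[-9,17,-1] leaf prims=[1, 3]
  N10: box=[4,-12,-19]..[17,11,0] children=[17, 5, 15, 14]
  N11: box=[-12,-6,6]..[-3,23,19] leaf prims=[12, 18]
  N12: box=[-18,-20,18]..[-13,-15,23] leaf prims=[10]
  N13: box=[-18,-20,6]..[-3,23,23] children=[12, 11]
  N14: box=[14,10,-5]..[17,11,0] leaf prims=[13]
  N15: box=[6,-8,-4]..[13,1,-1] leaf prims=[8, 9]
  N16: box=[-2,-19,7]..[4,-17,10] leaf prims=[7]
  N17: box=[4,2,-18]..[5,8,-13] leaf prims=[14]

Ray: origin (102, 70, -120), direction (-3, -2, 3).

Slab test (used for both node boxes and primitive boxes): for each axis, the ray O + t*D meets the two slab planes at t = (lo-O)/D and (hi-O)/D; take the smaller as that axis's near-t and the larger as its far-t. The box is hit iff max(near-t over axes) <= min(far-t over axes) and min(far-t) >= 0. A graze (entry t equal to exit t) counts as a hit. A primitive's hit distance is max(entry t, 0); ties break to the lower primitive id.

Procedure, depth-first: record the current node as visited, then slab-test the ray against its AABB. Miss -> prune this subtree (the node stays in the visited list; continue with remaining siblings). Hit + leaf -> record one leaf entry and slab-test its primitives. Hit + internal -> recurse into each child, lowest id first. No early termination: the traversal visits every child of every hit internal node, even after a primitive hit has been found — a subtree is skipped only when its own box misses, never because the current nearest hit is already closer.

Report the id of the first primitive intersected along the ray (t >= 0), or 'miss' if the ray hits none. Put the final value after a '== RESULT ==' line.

Traverse from the root:
N0 x:[85/3,122/3] y:[47/2,45] z:[101/3,143/3] -> hit [101/3,122/3], descend [3, 7, 10, 13]
  N3 x:[29,104/3] y:[37,89/2] z:[122/3,140/3] -> miss, prune
  N7 x:[35,122/3] y:[53/2,40] z:[103/3,119/3] -> hit [35,119/3], descend [2, 6, 8, 9]
    N2 x:[115/3,40] y:[36,40] z:[103/3,119/3] -> hit [115/3,119/3] leaf, test {P2(miss), P15@t=39}
    N6 x:[35,109/3] y:[28,61/2] z:[103/3,104/3] -> miss, prune
    N8 x:[119/3,122/3] y:[31,34] z:[36,38] -> miss, prune
    N9 x:[37,40] y:[53/2,61/2] z:[38,119/3] -> miss, prune
  N10 x:[85/3,98/3] y:[59/2,41] z:[101/3,40] -> miss, prune
  N13 x:[35,40] y:[47/2,45] z:[42,143/3] -> miss, prune

Visited [0, 3, 7, 2, 6, 8, 9, 10, 13]. Tests: 9 box, 1 leaf. Nearest: P15.

== RESULT ==
15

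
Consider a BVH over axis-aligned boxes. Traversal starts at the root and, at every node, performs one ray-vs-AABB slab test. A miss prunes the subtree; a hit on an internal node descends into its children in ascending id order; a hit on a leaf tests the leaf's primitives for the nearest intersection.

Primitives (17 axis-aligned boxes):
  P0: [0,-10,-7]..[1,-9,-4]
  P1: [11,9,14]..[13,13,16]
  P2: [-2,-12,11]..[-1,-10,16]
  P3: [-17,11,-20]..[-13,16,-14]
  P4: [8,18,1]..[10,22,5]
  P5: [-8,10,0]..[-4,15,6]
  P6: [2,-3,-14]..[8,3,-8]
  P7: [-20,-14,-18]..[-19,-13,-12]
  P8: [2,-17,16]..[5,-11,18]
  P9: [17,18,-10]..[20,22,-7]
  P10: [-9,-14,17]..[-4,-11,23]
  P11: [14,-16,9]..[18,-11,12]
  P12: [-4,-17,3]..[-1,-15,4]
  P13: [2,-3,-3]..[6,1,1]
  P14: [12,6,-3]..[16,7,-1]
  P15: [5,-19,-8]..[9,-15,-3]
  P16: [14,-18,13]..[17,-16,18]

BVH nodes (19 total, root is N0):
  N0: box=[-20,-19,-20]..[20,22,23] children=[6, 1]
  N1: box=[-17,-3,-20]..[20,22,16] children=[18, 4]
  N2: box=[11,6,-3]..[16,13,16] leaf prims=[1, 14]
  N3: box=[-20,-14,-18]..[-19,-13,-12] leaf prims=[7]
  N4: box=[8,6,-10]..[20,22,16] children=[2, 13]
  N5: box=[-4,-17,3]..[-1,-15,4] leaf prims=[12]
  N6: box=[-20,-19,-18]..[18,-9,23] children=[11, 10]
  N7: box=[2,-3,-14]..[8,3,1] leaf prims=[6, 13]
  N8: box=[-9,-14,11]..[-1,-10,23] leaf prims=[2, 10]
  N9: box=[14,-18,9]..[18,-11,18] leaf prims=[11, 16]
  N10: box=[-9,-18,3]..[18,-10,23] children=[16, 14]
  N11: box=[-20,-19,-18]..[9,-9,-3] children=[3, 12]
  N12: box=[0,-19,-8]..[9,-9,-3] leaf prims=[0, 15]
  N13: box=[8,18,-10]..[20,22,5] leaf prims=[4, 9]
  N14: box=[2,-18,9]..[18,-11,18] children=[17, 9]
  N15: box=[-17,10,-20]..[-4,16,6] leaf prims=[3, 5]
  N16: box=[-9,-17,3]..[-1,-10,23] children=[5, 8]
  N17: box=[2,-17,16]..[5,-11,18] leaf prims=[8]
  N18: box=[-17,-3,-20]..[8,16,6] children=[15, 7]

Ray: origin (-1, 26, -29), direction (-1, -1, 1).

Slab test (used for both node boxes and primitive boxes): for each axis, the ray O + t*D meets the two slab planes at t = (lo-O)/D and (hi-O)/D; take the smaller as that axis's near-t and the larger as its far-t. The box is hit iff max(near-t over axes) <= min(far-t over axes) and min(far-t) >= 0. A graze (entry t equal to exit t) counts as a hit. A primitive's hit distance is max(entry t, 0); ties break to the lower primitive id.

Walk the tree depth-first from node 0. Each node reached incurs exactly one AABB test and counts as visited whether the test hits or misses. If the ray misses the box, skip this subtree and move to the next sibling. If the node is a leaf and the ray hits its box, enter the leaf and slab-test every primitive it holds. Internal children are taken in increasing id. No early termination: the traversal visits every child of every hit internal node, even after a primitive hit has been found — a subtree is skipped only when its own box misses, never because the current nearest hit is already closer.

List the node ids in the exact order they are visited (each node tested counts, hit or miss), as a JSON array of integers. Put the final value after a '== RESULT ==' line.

Walk:
N0 x:[-21,19] y:[4,45] z:[9,52] -> hit [9,19], descend [1, 6]
  N1 x:[-21,16] y:[4,29] z:[9,45] -> hit [9,16], descend [4, 18]
    N4 x:[-21,-9] y:[4,20] z:[19,45] -> miss, prune
    N18 x:[-9,16] y:[10,29] z:[9,35] -> hit [10,16], descend [7, 15]
      N7 x:[-9,-3] y:[23,29] z:[15,30] -> miss, prune
      N15 x:[3,16] y:[10,16] z:[9,35] -> hit [10,16] leaf, test {P3@t=12, P5(miss)}
  N6 x:[-19,19] y:[35,45] z:[11,52] -> miss, prune

order=[0, 1, 4, 18, 7, 15, 6]  |boxes|=7  |leaves|=1  hit=P3

== RESULT ==
[0, 1, 4, 18, 7, 15, 6]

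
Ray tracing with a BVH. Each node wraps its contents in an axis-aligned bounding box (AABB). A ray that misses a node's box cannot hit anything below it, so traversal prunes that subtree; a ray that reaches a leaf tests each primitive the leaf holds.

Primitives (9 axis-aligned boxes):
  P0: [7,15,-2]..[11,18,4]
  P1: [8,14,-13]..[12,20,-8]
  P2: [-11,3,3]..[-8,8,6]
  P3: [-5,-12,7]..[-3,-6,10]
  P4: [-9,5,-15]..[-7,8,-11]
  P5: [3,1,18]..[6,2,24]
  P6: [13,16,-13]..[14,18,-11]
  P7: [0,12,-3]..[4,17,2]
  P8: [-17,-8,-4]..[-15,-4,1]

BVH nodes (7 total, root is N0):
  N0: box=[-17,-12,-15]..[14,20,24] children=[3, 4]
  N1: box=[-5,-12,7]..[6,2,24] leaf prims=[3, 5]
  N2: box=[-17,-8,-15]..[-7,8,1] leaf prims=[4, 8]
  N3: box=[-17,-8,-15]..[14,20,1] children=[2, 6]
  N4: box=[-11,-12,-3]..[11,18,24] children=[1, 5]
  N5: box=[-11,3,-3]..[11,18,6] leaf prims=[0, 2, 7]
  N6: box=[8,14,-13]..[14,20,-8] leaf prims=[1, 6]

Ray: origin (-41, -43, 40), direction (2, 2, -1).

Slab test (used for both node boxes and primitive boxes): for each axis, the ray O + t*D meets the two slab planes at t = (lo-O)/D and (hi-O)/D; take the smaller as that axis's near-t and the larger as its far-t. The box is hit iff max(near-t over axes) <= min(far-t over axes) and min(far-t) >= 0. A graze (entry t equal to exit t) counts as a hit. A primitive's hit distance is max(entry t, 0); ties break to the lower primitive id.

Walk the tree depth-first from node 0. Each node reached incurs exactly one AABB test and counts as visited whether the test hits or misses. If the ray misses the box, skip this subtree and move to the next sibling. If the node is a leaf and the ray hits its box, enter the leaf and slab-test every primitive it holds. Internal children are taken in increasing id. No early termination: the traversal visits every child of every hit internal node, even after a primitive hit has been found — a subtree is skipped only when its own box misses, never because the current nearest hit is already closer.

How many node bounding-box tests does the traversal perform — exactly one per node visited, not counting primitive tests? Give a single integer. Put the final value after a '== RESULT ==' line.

Traverse from the root:
N0 x:[12,55/2] y:[31/2,63/2] z:[16,55] -> hit [16,55/2], descend [3, 4]
  N3 x:[12,55/2] y:[35/2,63/2] z:[39,55] -> miss, prune
  N4 x:[15,26] y:[31/2,61/2] z:[16,43] -> hit [16,26], descend [1, 5]
    N1 x:[18,47/2] y:[31/2,45/2] z:[16,33] -> hit [18,45/2] leaf, test {P3(miss), P5@t=22}
    N5 x:[15,26] y:[23,61/2] z:[34,43] -> miss, prune

Visited [0, 3, 4, 1, 5]. Tests: 5 box, 1 leaf. Nearest: P5.

== RESULT ==
5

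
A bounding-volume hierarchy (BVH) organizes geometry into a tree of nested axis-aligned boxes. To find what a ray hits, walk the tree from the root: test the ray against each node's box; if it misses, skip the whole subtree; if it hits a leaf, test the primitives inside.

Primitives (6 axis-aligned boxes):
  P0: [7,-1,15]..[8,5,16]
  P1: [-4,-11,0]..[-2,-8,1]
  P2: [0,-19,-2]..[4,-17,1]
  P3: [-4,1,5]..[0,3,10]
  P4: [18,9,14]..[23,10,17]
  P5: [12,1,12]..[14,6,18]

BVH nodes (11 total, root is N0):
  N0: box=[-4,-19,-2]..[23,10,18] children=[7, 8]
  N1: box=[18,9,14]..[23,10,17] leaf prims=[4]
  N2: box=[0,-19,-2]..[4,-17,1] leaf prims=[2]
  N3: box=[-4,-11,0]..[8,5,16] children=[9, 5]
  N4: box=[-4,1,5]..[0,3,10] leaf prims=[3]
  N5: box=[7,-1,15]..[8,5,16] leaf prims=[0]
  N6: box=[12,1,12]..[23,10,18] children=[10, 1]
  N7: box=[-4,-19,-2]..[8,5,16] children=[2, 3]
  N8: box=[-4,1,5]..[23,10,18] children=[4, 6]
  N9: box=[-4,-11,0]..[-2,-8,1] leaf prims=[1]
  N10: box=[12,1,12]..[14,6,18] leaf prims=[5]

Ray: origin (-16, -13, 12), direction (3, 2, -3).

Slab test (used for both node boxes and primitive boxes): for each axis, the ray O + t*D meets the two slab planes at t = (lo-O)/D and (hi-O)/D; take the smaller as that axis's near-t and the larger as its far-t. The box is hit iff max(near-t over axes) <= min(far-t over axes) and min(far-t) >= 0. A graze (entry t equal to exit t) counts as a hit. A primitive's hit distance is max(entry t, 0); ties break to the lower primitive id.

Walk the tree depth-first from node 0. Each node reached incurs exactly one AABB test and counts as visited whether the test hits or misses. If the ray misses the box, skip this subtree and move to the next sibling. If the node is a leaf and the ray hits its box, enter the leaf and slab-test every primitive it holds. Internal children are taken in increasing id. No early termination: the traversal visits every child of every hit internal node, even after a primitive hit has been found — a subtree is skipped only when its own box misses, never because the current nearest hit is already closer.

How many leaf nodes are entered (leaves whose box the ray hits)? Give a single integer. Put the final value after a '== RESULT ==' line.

Walk:
N0 x:[4,13] y:[-3,23/2] z:[-2,14/3] -> hit [4,14/3], descend [7, 8]
  N7 x:[4,8] y:[-3,9] z:[-4/3,14/3] -> hit [4,14/3], descend [2, 3]
    N2 x:[16/3,20/3] y:[-3,-2] z:[11/3,14/3] -> miss, prune
    N3 x:[4,8] y:[1,9] z:[-4/3,4] -> hit [4,4], descend [5, 9]
      N5 x:[23/3,8] y:[6,9] z:[-4/3,-1] -> miss, prune
      N9 x:[4,14/3] y:[1,5/2] z:[11/3,4] -> miss, prune
  N8 x:[4,13] y:[7,23/2] z:[-2,7/3] -> miss, prune

Visited [0, 7, 2, 3, 5, 9, 8]. Tests: 7 box, 0 leaf. Nearest: miss.

== RESULT ==
0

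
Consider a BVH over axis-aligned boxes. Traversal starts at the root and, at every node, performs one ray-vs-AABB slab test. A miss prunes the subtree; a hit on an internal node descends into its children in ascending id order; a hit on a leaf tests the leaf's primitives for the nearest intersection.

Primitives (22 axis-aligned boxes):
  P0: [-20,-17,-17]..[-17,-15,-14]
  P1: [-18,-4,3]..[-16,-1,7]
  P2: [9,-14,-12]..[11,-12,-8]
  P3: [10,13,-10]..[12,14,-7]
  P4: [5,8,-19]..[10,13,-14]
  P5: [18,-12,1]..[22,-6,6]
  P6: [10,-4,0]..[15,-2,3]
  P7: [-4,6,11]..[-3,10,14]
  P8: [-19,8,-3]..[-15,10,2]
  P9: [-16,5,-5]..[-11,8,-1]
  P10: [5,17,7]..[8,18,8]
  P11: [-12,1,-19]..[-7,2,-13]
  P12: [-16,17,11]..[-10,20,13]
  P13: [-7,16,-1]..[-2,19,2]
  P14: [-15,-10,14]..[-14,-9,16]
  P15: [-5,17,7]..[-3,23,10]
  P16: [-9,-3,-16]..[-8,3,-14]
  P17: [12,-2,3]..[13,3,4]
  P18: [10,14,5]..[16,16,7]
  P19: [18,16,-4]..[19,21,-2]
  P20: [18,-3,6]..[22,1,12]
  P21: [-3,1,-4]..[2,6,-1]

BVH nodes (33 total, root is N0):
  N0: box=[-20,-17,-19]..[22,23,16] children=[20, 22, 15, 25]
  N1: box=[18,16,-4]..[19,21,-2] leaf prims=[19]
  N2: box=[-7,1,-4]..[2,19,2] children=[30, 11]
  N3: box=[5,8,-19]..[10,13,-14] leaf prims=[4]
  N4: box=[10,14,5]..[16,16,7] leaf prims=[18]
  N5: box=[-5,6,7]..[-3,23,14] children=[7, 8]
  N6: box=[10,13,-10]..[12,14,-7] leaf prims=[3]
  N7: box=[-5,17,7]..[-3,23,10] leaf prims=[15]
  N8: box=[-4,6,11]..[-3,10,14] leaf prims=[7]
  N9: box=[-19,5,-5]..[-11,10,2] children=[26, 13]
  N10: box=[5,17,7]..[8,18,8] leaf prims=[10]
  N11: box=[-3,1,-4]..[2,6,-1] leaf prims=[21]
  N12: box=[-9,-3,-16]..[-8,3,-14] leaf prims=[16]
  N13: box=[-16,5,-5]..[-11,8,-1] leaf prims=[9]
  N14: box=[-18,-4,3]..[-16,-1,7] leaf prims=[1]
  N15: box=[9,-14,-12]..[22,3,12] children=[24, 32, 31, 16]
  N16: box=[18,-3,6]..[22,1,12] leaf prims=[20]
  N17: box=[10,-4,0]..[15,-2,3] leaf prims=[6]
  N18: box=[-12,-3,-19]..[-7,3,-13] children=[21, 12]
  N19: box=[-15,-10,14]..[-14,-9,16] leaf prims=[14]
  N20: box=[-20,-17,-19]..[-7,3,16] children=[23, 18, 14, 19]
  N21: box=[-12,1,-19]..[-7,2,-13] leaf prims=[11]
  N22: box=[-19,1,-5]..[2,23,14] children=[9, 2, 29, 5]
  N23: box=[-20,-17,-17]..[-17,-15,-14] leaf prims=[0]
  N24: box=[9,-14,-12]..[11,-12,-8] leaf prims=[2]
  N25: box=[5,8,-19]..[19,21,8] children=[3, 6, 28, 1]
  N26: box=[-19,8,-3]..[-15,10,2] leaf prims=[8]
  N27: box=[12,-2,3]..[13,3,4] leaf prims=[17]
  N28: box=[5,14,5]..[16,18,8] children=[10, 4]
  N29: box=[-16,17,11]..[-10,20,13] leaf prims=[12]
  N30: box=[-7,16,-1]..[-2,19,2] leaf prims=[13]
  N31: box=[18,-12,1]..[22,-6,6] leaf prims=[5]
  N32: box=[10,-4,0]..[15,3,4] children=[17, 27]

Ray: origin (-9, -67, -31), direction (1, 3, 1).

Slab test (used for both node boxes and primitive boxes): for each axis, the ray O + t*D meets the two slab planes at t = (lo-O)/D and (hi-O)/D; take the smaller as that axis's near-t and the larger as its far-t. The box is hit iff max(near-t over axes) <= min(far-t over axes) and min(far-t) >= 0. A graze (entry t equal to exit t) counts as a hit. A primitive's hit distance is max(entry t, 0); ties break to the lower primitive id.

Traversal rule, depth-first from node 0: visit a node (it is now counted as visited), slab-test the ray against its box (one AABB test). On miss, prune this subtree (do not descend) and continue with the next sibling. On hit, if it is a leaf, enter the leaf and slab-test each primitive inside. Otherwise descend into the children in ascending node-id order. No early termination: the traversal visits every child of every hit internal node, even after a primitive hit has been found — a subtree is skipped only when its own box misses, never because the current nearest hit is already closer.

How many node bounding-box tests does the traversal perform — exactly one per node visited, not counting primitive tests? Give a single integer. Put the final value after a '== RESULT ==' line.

Traverse from the root:
N0 x:[-11,31] y:[50/3,30] z:[12,47] -> hit [50/3,30], descend [15, 20, 22, 25]
  N15 x:[18,31] y:[53/3,70/3] z:[19,43] -> hit [19,70/3], descend [16, 24, 31, 32]
    N16 x:[27,31] y:[64/3,68/3] z:[37,43] -> miss, prune
    N24 x:[18,20] y:[53/3,55/3] z:[19,23] -> miss, prune
    N31 x:[27,31] y:[55/3,61/3] z:[32,37] -> miss, prune
    N32 x:[19,24] y:[21,70/3] z:[31,35] -> miss, prune
  N20 x:[-11,2] y:[50/3,70/3] z:[12,47] -> miss, prune
  N22 x:[-10,11] y:[68/3,30] z:[26,45] -> miss, prune
  N25 x:[14,28] y:[25,88/3] z:[12,39] -> hit [25,28], descend [1, 3, 6, 28]
    N1 x:[27,28] y:[83/3,88/3] z:[27,29] -> hit [83/3,28] leaf, test {P19@t=83/3}
    N3 x:[14,19] y:[25,80/3] z:[12,17] -> miss, prune
    N6 x:[19,21] y:[80/3,27] z:[21,24] -> miss, prune
    N28 x:[14,25] y:[27,85/3] z:[36,39] -> miss, prune

order=[0, 15, 16, 24, 31, 32, 20, 22, 25, 1, 3, 6, 28]  |boxes|=13  |leaves|=1  hit=P19

== RESULT ==
13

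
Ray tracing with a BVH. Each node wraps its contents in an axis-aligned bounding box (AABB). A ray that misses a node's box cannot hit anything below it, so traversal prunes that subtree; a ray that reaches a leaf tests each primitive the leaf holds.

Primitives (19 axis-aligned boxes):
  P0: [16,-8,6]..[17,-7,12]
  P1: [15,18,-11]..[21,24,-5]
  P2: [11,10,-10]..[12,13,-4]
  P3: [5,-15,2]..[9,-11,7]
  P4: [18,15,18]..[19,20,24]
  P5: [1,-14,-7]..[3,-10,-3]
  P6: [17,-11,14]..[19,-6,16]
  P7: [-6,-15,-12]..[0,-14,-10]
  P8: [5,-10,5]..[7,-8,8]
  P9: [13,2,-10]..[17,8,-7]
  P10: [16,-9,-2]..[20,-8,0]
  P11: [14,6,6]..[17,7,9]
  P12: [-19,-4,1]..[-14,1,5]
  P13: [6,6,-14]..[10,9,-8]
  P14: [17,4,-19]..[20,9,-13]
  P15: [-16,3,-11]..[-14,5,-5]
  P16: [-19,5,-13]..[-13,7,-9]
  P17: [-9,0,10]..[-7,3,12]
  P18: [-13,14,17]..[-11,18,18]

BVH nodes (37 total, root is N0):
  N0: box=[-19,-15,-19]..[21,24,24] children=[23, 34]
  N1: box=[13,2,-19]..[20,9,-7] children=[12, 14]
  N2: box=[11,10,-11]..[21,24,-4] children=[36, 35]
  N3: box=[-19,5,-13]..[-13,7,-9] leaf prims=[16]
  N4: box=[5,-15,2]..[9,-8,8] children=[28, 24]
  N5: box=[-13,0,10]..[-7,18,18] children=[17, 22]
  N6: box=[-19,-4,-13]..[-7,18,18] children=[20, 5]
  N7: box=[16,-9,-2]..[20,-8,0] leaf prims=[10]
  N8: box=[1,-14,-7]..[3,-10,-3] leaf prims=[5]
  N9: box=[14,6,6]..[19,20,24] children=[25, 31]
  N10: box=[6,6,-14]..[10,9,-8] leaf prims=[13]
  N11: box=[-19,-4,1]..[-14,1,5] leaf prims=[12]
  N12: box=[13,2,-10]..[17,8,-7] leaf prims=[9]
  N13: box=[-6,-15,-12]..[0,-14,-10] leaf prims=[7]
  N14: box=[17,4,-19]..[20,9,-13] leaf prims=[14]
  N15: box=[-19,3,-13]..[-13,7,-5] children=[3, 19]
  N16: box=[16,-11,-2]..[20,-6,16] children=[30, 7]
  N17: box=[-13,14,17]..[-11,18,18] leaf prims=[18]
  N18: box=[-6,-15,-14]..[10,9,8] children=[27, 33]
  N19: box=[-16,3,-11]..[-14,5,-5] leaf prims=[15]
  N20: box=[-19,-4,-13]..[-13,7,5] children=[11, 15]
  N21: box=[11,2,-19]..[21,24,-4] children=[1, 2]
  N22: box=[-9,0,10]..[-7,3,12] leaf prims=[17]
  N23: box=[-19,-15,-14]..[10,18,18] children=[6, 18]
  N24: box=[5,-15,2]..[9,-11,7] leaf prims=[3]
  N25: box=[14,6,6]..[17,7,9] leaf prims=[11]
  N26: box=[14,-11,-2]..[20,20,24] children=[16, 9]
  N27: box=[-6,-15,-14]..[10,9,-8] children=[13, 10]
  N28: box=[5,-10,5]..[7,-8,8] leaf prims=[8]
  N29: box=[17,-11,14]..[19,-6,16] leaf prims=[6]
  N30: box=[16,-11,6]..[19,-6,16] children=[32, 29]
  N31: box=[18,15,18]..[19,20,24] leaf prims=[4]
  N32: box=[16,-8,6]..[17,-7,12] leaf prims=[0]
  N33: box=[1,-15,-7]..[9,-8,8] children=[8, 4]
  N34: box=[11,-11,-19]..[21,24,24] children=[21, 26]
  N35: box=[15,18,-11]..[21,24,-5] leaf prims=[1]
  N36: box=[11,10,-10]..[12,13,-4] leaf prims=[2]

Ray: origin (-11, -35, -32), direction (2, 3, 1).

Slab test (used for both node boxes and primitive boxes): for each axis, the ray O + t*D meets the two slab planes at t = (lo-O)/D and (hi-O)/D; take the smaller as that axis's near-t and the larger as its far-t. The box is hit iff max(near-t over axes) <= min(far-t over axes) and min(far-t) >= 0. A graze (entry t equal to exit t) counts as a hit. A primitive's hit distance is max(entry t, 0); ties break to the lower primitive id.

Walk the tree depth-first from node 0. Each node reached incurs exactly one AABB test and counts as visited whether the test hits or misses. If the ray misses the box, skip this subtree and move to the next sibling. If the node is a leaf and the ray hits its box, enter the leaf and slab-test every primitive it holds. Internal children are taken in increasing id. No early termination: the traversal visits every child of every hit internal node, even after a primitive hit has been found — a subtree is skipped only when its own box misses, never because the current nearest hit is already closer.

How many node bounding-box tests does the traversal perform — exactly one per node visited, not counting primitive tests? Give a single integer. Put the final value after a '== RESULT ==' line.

Walk:
N0 x:[-4,16] y:[20/3,59/3] z:[13,56] -> hit [13,16], descend [23, 34]
  N23 x:[-4,21/2] y:[20/3,53/3] z:[18,50] -> miss, prune
  N34 x:[11,16] y:[8,59/3] z:[13,56] -> hit [13,16], descend [21, 26]
    N21 x:[11,16] y:[37/3,59/3] z:[13,28] -> hit [13,16], descend [1, 2]
      N1 x:[12,31/2] y:[37/3,44/3] z:[13,25] -> hit [13,44/3], descend [12, 14]
        N12 x:[12,14] y:[37/3,43/3] z:[22,25] -> miss, prune
        N14 x:[14,31/2] y:[13,44/3] z:[13,19] -> hit [14,44/3] leaf, test {P14@t=14}
      N2 x:[11,16] y:[15,59/3] z:[21,28] -> miss, prune
    N26 x:[25/2,31/2] y:[8,55/3] z:[30,56] -> miss, prune

Visited [0, 23, 34, 21, 1, 12, 14, 2, 26]. Tests: 9 box, 1 leaf. Nearest: P14.

== RESULT ==
9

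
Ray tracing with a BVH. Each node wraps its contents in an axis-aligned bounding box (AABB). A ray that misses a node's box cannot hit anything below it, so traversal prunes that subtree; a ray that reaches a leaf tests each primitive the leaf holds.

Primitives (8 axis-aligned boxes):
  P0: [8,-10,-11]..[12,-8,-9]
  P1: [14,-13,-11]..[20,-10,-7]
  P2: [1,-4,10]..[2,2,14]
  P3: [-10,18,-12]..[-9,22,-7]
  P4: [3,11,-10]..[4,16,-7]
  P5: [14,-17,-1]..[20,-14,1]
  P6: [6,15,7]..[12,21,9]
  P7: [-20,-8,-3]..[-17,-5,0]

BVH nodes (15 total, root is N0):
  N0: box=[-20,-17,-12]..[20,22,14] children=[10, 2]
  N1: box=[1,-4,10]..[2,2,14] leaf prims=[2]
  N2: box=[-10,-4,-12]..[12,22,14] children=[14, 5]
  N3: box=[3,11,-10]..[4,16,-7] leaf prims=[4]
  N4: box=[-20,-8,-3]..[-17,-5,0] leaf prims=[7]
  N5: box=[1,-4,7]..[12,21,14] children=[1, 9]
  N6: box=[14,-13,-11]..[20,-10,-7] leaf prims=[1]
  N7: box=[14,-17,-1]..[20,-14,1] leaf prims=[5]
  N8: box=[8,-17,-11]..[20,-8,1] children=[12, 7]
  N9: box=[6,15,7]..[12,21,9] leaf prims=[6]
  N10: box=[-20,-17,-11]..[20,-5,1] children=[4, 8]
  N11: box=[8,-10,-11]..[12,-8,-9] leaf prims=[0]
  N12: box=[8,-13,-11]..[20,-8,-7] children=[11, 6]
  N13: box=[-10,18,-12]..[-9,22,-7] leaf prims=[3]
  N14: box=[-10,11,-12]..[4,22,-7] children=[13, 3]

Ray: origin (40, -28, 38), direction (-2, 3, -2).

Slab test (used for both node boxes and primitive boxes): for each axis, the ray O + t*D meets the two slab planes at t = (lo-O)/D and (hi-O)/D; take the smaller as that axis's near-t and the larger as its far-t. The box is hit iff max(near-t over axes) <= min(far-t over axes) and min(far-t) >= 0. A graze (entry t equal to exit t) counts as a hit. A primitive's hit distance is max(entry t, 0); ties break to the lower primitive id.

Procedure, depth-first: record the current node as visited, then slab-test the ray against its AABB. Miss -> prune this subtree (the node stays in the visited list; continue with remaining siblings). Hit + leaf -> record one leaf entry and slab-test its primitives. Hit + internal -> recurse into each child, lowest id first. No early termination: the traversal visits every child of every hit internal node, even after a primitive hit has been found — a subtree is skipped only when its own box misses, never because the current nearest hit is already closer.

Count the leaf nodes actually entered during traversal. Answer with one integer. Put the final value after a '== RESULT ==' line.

Trace the traversal:
N0 x:[10,30] y:[11/3,50/3] z:[12,25] -> hit [12,50/3], descend [2, 10]
  N2 x:[14,25] y:[8,50/3] z:[12,25] -> hit [14,50/3], descend [5, 14]
    N5 x:[14,39/2] y:[8,49/3] z:[12,31/2] -> hit [14,31/2], descend [1, 9]
      N1 x:[19,39/2] y:[8,10] z:[12,14] -> miss, prune
      N9 x:[14,17] y:[43/3,49/3] z:[29/2,31/2] -> hit [29/2,31/2] leaf, test {P6@t=29/2}
    N14 x:[18,25] y:[13,50/3] z:[45/2,25] -> miss, prune
  N10 x:[10,30] y:[11/3,23/3] z:[37/2,49/2] -> miss, prune

Visited [0, 2, 5, 1, 9, 14, 10]. Tests: 7 box, 1 leaf. Nearest: P6.

== RESULT ==
1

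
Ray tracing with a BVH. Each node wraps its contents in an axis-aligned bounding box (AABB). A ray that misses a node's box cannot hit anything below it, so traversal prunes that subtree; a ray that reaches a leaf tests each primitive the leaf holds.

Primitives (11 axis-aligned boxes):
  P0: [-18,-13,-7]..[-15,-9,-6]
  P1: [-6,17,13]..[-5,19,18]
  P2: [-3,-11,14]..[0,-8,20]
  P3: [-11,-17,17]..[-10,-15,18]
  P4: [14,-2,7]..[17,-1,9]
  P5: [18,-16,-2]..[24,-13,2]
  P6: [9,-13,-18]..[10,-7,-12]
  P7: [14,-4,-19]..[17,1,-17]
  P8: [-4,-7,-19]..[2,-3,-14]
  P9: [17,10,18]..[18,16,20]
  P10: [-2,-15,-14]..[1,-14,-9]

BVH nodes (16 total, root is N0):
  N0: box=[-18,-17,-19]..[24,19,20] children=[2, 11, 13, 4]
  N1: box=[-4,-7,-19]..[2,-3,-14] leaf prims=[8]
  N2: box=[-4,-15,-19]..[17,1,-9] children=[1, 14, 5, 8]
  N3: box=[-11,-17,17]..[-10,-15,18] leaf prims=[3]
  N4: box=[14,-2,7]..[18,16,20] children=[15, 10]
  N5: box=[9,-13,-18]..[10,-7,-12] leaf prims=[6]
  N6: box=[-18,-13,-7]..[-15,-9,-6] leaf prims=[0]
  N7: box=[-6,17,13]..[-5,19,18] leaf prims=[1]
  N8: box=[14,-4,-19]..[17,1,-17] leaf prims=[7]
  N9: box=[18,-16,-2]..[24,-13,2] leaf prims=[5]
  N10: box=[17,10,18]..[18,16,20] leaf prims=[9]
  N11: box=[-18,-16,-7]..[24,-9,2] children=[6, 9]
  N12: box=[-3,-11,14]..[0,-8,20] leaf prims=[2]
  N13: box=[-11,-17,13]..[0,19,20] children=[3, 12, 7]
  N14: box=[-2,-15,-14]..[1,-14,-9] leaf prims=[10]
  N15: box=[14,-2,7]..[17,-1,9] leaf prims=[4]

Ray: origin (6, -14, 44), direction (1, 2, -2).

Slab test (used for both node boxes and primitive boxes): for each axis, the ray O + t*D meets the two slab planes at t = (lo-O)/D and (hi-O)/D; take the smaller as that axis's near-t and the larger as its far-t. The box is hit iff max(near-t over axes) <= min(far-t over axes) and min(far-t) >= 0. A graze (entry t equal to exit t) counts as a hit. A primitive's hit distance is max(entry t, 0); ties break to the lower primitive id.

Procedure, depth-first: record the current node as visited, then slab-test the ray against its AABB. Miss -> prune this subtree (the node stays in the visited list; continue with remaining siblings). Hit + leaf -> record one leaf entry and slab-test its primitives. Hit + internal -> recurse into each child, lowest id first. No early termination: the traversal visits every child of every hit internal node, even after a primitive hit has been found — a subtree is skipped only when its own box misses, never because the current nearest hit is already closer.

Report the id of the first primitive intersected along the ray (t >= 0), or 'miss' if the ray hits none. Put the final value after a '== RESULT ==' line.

Traverse from the root:
N0 x:[-24,18] y:[-3/2,33/2] z:[12,63/2] -> hit [12,33/2], descend [2, 4, 11, 13]
  N2 x:[-10,11] y:[-1/2,15/2] z:[53/2,63/2] -> miss, prune
  N4 x:[8,12] y:[6,15] z:[12,37/2] -> hit [12,12], descend [10, 15]
    N10 x:[11,12] y:[12,15] z:[12,13] -> hit [12,12] leaf, test {P9@t=12}
    N15 x:[8,11] y:[6,13/2] z:[35/2,37/2] -> miss, prune
  N11 x:[-24,18] y:[-1,5/2] z:[21,51/2] -> miss, prune
  N13 x:[-17,-6] y:[-3/2,33/2] z:[12,31/2] -> miss, prune

Summary -> nodes [0, 2, 4, 10, 15, 11, 13]; box-tests=7; leaf-entries=1; first=P9

== RESULT ==
9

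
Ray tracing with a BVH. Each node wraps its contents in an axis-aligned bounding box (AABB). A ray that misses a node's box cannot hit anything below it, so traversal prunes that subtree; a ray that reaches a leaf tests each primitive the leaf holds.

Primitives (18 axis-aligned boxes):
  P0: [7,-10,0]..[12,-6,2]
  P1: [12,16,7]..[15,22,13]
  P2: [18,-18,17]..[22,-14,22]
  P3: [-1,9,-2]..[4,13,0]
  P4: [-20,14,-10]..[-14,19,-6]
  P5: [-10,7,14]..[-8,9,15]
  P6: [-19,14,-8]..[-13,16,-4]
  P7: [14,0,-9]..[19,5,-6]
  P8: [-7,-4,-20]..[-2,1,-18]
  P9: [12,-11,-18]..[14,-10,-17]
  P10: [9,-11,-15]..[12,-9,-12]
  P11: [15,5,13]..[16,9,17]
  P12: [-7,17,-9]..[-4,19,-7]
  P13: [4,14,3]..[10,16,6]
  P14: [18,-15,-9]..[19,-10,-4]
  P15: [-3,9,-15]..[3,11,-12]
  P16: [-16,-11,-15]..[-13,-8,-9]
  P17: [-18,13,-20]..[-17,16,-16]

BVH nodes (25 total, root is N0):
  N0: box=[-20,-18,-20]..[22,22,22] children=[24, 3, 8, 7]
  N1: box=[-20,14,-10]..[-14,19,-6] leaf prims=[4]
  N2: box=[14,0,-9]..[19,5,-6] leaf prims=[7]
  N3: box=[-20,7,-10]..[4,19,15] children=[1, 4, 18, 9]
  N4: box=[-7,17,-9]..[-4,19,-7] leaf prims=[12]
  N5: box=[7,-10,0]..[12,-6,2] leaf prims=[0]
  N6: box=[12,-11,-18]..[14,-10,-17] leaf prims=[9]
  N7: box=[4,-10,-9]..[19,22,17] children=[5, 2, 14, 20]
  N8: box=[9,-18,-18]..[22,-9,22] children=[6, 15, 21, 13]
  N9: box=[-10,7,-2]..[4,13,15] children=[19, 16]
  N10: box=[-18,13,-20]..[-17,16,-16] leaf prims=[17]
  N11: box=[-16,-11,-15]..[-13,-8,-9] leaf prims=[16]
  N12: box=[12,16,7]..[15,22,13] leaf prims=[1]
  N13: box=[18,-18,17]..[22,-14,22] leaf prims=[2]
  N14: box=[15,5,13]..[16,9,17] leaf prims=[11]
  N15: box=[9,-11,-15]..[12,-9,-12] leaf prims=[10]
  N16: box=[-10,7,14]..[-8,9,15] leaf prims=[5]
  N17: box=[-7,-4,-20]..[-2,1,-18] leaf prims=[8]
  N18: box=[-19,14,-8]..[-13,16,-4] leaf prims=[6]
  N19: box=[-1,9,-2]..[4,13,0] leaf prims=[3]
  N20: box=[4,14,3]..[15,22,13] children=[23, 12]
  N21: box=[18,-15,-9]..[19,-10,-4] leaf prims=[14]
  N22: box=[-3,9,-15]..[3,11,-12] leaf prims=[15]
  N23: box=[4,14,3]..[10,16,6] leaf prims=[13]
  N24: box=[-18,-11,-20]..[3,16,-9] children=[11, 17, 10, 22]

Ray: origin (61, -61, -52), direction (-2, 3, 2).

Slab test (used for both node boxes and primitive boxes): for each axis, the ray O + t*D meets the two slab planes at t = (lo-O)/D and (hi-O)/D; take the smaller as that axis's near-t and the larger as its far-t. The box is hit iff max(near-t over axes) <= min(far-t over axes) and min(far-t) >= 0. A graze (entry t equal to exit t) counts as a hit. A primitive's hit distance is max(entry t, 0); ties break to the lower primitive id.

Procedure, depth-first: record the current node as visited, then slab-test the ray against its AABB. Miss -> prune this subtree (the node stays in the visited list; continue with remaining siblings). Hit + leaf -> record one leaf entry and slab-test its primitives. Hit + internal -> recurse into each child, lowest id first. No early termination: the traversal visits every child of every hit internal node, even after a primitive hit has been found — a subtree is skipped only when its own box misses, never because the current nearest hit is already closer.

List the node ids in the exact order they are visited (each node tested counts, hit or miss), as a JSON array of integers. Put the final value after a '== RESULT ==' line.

Traverse from the root:
N0 x:[39/2,81/2] y:[43/3,83/3] z:[16,37] -> hit [39/2,83/3], descend [3, 7, 8, 24]
  N3 x:[57/2,81/2] y:[68/3,80/3] z:[21,67/2] -> miss, prune
  N7 x:[21,57/2] y:[17,83/3] z:[43/2,69/2] -> hit [43/2,83/3], descend [2, 5, 14, 20]
    N2 x:[21,47/2] y:[61/3,22] z:[43/2,23] -> hit [43/2,22] leaf, test {P7@t=43/2}
    N5 x:[49/2,27] y:[17,55/3] z:[26,27] -> miss, prune
    N14 x:[45/2,23] y:[22,70/3] z:[65/2,69/2] -> miss, prune
    N20 x:[23,57/2] y:[25,83/3] z:[55/2,65/2] -> hit [55/2,83/3], descend [12, 23]
      N12 x:[23,49/2] y:[77/3,83/3] z:[59/2,65/2] -> miss, prune
      N23 x:[51/2,57/2] y:[25,77/3] z:[55/2,29] -> miss, prune
  N8 x:[39/2,26] y:[43/3,52/3] z:[17,37] -> miss, prune
  N24 x:[29,79/2] y:[50/3,77/3] z:[16,43/2] -> miss, prune

Visited [0, 3, 7, 2, 5, 14, 20, 12, 23, 8, 24]. Tests: 11 box, 1 leaf. Nearest: P7.

== RESULT ==
[0, 3, 7, 2, 5, 14, 20, 12, 23, 8, 24]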